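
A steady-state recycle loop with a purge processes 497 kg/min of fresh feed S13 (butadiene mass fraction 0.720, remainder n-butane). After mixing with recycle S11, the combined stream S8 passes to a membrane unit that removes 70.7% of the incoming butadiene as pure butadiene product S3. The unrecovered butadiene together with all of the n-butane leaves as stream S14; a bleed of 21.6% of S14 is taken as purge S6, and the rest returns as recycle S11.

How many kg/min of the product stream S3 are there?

328.4 kg/min

butadiene in S8: m_A = 497×0.720 + (1−0.216)·(1−0.707)·m_A, so m_A = 357.84/0.7703 = 464.55 kg/min.
Product S3 = 0.707×464.55 = 328.44 kg/min.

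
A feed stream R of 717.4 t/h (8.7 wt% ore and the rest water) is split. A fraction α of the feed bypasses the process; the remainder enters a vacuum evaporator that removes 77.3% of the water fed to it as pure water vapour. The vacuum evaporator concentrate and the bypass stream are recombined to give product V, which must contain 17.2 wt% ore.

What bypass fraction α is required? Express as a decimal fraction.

0.300

All 717.4×0.087 = 62.414 t/h of ore reaches V, so V = 62.414/0.172 = 362.87 t/h and vapour = 354.53 t/h.
The evaporator receives (1−α)·717.4 of feed at 0.913 water and removes 0.773 of that water:
0.773×0.913×(1−α)×717.4 = 354.53
(1−α) = 354.53/506.3 = 0.7002;  α = 0.2998.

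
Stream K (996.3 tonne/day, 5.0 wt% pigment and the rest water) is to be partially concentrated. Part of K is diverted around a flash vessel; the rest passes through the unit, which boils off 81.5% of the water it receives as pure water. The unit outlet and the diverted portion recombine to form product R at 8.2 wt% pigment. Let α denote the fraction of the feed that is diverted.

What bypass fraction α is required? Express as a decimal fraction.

0.496

All 996.3×0.050 = 49.815 tonne/day of pigment reaches R, so R = 49.815/0.082 = 607.5 tonne/day and vapour = 388.8 tonne/day.
The evaporator receives (1−α)·996.3 of feed at 0.950 water and removes 0.815 of that water:
0.815×0.950×(1−α)×996.3 = 388.8
(1−α) = 388.8/771.39 = 0.5040;  α = 0.4960.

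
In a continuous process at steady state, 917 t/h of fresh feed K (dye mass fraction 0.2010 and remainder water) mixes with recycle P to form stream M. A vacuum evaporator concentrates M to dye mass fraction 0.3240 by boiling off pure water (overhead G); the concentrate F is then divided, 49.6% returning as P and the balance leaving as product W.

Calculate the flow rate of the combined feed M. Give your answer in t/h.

1477 t/h

Overall dye balance (none leaves overhead): dye in fresh feed = dye in product, i.e. 917×0.201 = (1−0.496)·F·0.324.
F = 184.32/(0.324×0.504) = 1128.7 t/h.
Recycle P = 0.496×1128.7 = 559.85 t/h.
Combined feed M = 917 + 559.85 = 1476.8 t/h.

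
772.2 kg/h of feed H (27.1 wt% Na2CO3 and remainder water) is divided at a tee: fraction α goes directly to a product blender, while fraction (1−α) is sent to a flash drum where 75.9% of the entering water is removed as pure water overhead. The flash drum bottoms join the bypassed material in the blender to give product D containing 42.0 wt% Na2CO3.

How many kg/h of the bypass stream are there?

277.1 kg/h

All 772.2×0.271 = 209.27 kg/h of Na2CO3 reaches D, so D = 209.27/0.420 = 498.25 kg/h and vapour = 273.95 kg/h.
The evaporator receives (1−α)·772.2 of feed at 0.729 water and removes 0.759 of that water:
0.759×0.729×(1−α)×772.2 = 273.95
(1−α) = 273.95/427.27 = 0.6412;  α = 0.3588.
Bypass flow = 0.3588×772.2 = 277.09 kg/h.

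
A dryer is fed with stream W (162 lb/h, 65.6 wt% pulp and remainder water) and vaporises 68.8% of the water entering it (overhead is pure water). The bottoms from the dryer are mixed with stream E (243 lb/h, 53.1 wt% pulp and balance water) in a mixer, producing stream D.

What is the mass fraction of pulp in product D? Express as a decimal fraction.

0.642

Vapour removed = 0.688×0.344×162 = 38.341 lb/h; concentrate = 123.66 lb/h.
pulp reaching the mixer = 106.27 (from concentrate) + 243×0.531 = 235.31 lb/h.
Product flow = 123.66 + 243 = 366.66 lb/h; pulp fraction = 0.642.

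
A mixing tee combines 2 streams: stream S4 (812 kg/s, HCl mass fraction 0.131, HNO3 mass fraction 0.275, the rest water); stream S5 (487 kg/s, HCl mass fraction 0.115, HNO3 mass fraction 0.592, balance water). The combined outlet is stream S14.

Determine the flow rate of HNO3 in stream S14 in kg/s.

HNO3 out = HNO3 in = 812×0.275 + 487×0.592 = 511.6 kg/s.

511.6 kg/s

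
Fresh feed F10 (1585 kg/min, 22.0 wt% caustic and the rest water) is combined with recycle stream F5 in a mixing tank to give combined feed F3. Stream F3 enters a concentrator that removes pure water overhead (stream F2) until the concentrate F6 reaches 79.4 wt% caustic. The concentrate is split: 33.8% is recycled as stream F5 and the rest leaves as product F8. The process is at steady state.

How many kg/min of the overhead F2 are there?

Overall caustic balance (none leaves overhead): caustic in fresh feed = caustic in product, i.e. 1585×0.220 = (1−0.338)·F6·0.794.
F6 = 348.7/(0.794×0.662) = 663.4 kg/min.
Recycle F5 = 0.338×663.4 = 224.23 kg/min.
Combined feed F3 = 1585 + 224.23 = 1809.2 kg/min.
Overhead F2 = F3 − F6 = 1809.2 − 663.4 = 1145.8 kg/min.

1146 kg/min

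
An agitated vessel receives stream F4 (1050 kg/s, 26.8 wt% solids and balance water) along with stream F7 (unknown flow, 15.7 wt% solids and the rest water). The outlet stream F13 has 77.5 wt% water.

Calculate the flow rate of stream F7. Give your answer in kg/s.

664 kg/s

Let F7 be the unknown flow. Total out = 1050 + F7.
water balance: 768.6 + 0.843·F7 = 0.775·(1050 + F7)
(0.843 − 0.775)·F7 = 0.775×1050 − 768.6 = 45.15
F7 = 45.15 / 0.068 = 663.97 kg/s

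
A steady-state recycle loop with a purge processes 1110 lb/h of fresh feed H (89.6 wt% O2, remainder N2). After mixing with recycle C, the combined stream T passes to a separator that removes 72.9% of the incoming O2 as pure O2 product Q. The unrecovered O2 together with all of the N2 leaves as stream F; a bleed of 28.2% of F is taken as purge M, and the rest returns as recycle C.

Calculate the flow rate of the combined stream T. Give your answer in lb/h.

N2 enters only via H and leaves only via the purge: 1110×0.104 = 0.282×(N2 in F), and the separator passes all N2, so N2 in T = N2 in F = 409.36 lb/h.
O2 in T: m_A = 1110×0.896 + (1−0.282)·(1−0.729)·m_A, so m_A = 994.56/0.8054 = 1234.8 lb/h.
T = 1234.8 + 409.36 = 1644.2 lb/h.

1644 lb/h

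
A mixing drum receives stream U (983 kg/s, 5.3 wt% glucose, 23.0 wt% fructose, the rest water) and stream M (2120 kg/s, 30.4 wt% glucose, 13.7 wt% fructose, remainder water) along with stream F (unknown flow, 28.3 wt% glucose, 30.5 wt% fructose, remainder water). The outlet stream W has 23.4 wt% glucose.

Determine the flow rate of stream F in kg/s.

Let F be the unknown flow. Total out = 3103 + F.
glucose balance: 696.58 + 0.283·F = 0.234·(3103 + F)
(0.283 − 0.234)·F = 0.234×3103 − 696.58 = 29.523
F = 29.523 / 0.049 = 602.51 kg/s

602.5 kg/s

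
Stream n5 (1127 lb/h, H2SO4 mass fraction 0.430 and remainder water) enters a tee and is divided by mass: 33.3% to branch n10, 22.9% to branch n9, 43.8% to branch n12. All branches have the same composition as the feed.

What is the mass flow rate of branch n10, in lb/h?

375.3 lb/h

Branch n10 flow = 0.333×1127 = 375.29 lb/h.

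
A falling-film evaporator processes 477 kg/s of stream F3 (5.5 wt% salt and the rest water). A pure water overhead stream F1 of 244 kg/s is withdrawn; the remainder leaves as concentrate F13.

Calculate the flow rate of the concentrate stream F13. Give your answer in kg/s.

233 kg/s

Concentrate = 477 − 244 = 233 kg/s.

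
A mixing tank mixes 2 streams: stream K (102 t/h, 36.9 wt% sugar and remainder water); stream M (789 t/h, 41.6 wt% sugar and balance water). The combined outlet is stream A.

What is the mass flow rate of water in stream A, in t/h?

525.1 t/h

water out = water in = 102×0.631 + 789×0.584 = 525.14 t/h.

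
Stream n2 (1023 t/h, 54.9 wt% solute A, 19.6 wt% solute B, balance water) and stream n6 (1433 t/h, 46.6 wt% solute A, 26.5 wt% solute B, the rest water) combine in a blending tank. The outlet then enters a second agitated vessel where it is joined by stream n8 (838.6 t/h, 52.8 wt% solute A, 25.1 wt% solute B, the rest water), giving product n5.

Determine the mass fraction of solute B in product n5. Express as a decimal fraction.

0.240

Overall, product flow = 3294.6 t/h.
solute B in = 1023×0.196 + 1433×0.265 + 838.6×0.251 = 790.74 t/h.
solute B fraction in n5 = 0.240.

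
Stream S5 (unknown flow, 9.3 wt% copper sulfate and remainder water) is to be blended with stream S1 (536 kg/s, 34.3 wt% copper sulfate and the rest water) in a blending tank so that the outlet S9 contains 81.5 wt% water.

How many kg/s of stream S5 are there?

920.5 kg/s

Let S5 be the unknown flow. Total out = 536 + S5.
water balance: 352.15 + 0.907·S5 = 0.815·(536 + S5)
(0.907 − 0.815)·S5 = 0.815×536 − 352.15 = 84.688
S5 = 84.688 / 0.092 = 920.52 kg/s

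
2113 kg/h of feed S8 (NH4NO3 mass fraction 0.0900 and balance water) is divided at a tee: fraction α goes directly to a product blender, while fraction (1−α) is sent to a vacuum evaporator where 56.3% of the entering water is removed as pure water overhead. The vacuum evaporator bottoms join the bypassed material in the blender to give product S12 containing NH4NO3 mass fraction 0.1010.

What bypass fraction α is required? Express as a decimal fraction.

0.787

All 2113×0.090 = 190.17 kg/h of NH4NO3 reaches S12, so S12 = 190.17/0.101 = 1882.9 kg/h and vapour = 230.13 kg/h.
The evaporator receives (1−α)·2113 of feed at 0.910 water and removes 0.563 of that water:
0.563×0.910×(1−α)×2113 = 230.13
(1−α) = 230.13/1082.6 = 0.2126;  α = 0.7874.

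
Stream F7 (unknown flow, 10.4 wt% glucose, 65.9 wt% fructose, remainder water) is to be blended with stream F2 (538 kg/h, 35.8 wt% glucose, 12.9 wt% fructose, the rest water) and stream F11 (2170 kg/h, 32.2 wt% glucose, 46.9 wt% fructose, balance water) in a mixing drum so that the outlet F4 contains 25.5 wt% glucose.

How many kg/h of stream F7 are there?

1330 kg/h

Let F7 be the unknown flow. Total out = 2708 + F7.
glucose balance: 891.34 + 0.104·F7 = 0.255·(2708 + F7)
(0.104 − 0.255)·F7 = 0.255×2708 − 891.34 = -200.8
F7 = -200.8 / -0.151 = 1329.8 kg/h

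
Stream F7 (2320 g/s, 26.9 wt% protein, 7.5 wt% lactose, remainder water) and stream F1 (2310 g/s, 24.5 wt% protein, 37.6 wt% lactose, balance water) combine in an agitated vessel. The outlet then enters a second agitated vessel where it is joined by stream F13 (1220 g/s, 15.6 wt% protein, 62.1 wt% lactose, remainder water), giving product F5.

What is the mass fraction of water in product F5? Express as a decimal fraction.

Overall, product flow = 5850 g/s.
water in = 2320×0.656 + 2310×0.379 + 1220×0.223 = 2669.5 g/s.
water fraction in F5 = 0.456.

0.456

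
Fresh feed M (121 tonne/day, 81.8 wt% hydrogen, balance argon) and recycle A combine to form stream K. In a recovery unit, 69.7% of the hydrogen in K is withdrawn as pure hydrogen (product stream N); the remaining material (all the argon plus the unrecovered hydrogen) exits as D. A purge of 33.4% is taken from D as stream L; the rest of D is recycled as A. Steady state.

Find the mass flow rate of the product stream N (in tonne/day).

hydrogen in K: m_A = 121×0.818 + (1−0.334)·(1−0.697)·m_A, so m_A = 98.978/0.7982 = 124 tonne/day.
Product N = 0.697×124 = 86.429 tonne/day.

86.43 tonne/day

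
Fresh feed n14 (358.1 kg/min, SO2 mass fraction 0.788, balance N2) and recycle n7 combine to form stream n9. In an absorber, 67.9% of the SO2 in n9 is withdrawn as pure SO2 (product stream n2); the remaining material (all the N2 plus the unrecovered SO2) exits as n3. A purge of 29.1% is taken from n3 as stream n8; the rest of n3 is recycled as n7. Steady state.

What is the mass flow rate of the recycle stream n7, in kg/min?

N2 enters only via n14 and leaves only via the purge: 358.1×0.212 = 0.291×(N2 in n3), and the absorber passes all N2, so N2 in n9 = N2 in n3 = 260.88 kg/min.
SO2 in n9: m_A = 358.1×0.788 + (1−0.291)·(1−0.679)·m_A, so m_A = 282.18/0.7724 = 365.33 kg/min.
n3 = (1−0.679)×365.33 + 260.88 = 378.15 kg/min.
Recycle n7 = (1−0.291)×378.15 = 268.11 kg/min.

268.1 kg/min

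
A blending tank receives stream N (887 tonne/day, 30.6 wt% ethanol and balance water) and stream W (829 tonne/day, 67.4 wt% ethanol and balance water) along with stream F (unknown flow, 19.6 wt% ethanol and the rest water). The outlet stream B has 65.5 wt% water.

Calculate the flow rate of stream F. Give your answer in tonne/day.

1598 tonne/day

Let F be the unknown flow. Total out = 1716 + F.
water balance: 885.83 + 0.804·F = 0.655·(1716 + F)
(0.804 − 0.655)·F = 0.655×1716 − 885.83 = 238.15
F = 238.15 / 0.149 = 1598.3 tonne/day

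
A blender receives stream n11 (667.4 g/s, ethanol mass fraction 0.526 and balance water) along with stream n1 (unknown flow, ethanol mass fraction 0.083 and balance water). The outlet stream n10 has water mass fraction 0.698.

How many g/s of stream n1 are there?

682.6 g/s

Let n1 be the unknown flow. Total out = 667.4 + n1.
water balance: 316.35 + 0.917·n1 = 0.698·(667.4 + n1)
(0.917 − 0.698)·n1 = 0.698×667.4 − 316.35 = 149.5
n1 = 149.5 / 0.219 = 682.64 g/s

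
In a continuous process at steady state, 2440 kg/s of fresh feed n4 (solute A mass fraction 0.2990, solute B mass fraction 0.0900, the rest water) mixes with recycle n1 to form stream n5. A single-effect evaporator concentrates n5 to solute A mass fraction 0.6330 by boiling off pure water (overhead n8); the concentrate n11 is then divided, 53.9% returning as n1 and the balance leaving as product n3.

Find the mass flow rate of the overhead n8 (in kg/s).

1287 kg/s

Overall solute A balance (none leaves overhead): solute A in fresh feed = solute A in product, i.e. 2440×0.299 = (1−0.539)·n11·0.633.
n11 = 729.56/(0.633×0.461) = 2500.1 kg/s.
Recycle n1 = 0.539×2500.1 = 1347.6 kg/s.
Combined feed n5 = 2440 + 1347.6 = 3787.6 kg/s.
Overhead n8 = n5 − n11 = 3787.6 − 2500.1 = 1287.5 kg/s.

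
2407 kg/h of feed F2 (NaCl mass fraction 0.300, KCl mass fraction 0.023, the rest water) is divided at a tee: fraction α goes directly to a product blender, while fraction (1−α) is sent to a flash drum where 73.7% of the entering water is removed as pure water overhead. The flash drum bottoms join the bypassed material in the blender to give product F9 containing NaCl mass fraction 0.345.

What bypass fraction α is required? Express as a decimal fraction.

0.739

All 2407×0.300 = 722.1 kg/h of NaCl reaches F9, so F9 = 722.1/0.345 = 2093 kg/h and vapour = 313.96 kg/h.
The evaporator receives (1−α)·2407 of feed at 0.677 water and removes 0.737 of that water:
0.737×0.677×(1−α)×2407 = 313.96
(1−α) = 313.96/1201 = 0.2614;  α = 0.7386.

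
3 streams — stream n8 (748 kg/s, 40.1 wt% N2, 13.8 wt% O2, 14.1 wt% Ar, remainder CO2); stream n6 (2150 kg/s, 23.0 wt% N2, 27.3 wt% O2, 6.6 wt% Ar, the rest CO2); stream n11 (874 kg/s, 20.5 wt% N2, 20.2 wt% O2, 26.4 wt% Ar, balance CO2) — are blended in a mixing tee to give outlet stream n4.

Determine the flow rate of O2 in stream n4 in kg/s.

866.7 kg/s

O2 out = O2 in = 748×0.138 + 2150×0.273 + 874×0.202 = 866.72 kg/s.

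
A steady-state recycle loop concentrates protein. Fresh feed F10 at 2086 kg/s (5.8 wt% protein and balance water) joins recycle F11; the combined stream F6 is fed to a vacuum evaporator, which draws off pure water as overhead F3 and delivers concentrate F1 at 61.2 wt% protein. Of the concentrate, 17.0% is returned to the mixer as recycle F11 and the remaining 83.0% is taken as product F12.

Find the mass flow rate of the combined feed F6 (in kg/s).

2126 kg/s

Overall protein balance (none leaves overhead): protein in fresh feed = protein in product, i.e. 2086×0.058 = (1−0.170)·F1·0.612.
F1 = 120.99/(0.612×0.830) = 238.18 kg/s.
Recycle F11 = 0.170×238.18 = 40.491 kg/s.
Combined feed F6 = 2086 + 40.491 = 2126.5 kg/s.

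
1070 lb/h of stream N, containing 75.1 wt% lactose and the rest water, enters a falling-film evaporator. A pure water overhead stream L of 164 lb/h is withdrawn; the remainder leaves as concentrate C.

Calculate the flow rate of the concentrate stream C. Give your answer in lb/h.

Concentrate = 1070 − 164 = 906 lb/h.

906 lb/h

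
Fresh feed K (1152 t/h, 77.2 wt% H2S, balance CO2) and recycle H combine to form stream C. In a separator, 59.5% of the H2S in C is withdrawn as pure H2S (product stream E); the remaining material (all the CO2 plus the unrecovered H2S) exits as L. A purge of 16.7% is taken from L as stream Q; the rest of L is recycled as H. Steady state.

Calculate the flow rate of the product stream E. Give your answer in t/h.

H2S in C: m_A = 1152×0.772 + (1−0.167)·(1−0.595)·m_A, so m_A = 889.34/0.6626 = 1342.1 t/h.
Product E = 0.595×1342.1 = 798.57 t/h.

798.6 t/h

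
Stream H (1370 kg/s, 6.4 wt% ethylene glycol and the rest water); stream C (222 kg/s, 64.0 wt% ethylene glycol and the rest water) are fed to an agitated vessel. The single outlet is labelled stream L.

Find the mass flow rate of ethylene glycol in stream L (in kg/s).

ethylene glycol out = ethylene glycol in = 1370×0.064 + 222×0.640 = 229.76 kg/s.

229.8 kg/s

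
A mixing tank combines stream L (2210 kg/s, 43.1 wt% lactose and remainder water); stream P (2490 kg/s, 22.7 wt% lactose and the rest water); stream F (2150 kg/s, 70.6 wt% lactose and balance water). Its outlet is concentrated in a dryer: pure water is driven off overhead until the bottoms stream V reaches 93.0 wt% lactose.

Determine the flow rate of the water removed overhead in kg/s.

3586 kg/s

lactose entering = 2210×0.431 + 2490×0.227 + 2150×0.706 = 3035.6 kg/s.
All lactose reports to V, so V = 3035.6/0.930 = 3264.1 kg/s.
Total feed = 6850 kg/s; overhead = 6850 − 3264.1 = 3585.9 kg/s.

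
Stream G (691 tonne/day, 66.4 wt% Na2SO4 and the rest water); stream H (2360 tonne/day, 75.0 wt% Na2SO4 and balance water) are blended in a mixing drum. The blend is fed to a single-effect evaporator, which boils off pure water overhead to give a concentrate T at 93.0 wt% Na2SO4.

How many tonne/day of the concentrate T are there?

2397 tonne/day

Na2SO4 entering = 691×0.664 + 2360×0.750 = 2228.8 tonne/day.
All Na2SO4 reports to T, so T = 2228.8/0.930 = 2396.6 tonne/day.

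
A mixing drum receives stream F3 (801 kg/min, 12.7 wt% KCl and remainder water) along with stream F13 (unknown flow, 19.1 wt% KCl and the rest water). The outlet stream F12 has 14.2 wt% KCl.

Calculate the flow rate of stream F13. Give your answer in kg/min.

Let F13 be the unknown flow. Total out = 801 + F13.
KCl balance: 101.73 + 0.191·F13 = 0.142·(801 + F13)
(0.191 − 0.142)·F13 = 0.142×801 − 101.73 = 12.015
F13 = 12.015 / 0.049 = 245.2 kg/min

245.2 kg/min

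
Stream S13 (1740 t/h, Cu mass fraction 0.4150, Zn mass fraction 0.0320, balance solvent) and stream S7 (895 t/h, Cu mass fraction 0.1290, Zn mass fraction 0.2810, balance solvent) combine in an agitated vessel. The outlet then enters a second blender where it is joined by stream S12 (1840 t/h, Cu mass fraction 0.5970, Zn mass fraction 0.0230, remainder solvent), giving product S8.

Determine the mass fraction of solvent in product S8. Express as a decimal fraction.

0.4893

Overall, product flow = 4475 t/h.
solvent in = 1740×0.553 + 895×0.590 + 1840×0.380 = 2189.5 t/h.
solvent fraction in S8 = 0.4893.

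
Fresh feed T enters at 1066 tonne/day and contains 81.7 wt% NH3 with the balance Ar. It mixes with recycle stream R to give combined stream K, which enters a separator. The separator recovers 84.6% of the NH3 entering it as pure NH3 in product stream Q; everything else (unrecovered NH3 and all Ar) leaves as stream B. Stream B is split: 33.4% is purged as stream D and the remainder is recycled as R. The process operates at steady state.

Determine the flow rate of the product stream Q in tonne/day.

NH3 in K: m_A = 1066×0.817 + (1−0.334)·(1−0.846)·m_A, so m_A = 870.92/0.8974 = 970.46 tonne/day.
Product Q = 0.846×970.46 = 821.01 tonne/day.

821 tonne/day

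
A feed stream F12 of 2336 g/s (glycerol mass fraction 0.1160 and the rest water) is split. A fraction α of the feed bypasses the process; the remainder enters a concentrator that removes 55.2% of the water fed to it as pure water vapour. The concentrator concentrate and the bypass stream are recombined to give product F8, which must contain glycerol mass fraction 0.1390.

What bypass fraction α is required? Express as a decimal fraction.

0.661

All 2336×0.116 = 270.98 g/s of glycerol reaches F8, so F8 = 270.98/0.139 = 1949.5 g/s and vapour = 386.53 g/s.
The evaporator receives (1−α)·2336 of feed at 0.884 water and removes 0.552 of that water:
0.552×0.884×(1−α)×2336 = 386.53
(1−α) = 386.53/1139.9 = 0.3391;  α = 0.6609.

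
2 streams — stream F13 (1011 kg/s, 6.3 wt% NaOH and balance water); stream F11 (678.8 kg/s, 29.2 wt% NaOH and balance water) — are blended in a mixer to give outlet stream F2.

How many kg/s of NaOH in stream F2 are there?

261.9 kg/s

NaOH out = NaOH in = 1011×0.063 + 678.8×0.292 = 261.9 kg/s.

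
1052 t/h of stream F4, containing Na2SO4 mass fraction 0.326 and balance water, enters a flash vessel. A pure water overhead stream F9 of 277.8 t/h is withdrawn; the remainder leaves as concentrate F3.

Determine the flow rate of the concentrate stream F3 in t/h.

774.2 t/h

Concentrate = 1052 − 277.8 = 774.2 t/h.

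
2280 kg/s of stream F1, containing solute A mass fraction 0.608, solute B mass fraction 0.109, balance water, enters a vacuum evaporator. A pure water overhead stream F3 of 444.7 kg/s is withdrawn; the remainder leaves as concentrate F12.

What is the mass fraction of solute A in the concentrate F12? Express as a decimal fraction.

solute A is not removed: 2280×0.608 = 1386.2 kg/s of solute A enters F12.
Concentrate = 2280 − 444.7 = 1835.3 kg/s.
Mass fraction = 1386.2/1835.3 = 0.755.

0.755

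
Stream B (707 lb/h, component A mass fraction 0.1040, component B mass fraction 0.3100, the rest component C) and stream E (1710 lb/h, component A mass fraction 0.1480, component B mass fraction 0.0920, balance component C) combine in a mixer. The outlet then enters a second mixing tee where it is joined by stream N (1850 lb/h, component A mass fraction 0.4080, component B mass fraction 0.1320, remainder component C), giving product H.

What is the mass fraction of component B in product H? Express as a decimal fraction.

0.1455

Overall, product flow = 4267 lb/h.
component B in = 707×0.310 + 1710×0.092 + 1850×0.132 = 620.69 lb/h.
component B fraction in H = 0.1455.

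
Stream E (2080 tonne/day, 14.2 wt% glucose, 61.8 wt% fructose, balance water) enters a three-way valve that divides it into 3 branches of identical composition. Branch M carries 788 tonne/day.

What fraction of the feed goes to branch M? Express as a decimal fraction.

Fraction to M = 788/2080 = 0.3788.

0.379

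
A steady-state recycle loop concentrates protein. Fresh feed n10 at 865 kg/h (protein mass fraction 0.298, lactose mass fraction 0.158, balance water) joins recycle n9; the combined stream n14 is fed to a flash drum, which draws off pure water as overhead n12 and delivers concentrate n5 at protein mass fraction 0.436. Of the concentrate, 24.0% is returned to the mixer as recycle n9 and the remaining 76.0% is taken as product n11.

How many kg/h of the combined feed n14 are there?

1052 kg/h

Overall protein balance (none leaves overhead): protein in fresh feed = protein in product, i.e. 865×0.298 = (1−0.240)·n5·0.436.
n5 = 257.77/(0.436×0.760) = 777.92 kg/h.
Recycle n9 = 0.240×777.92 = 186.7 kg/h.
Combined feed n14 = 865 + 186.7 = 1051.7 kg/h.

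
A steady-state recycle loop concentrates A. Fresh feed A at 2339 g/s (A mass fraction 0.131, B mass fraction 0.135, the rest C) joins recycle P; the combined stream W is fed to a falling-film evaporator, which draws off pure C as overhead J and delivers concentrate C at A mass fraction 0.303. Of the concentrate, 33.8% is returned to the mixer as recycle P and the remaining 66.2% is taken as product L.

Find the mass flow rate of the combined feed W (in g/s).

Overall A balance (none leaves overhead): A in fresh feed = A in product, i.e. 2339×0.131 = (1−0.338)·C·0.303.
C = 306.41/(0.303×0.662) = 1527.6 g/s.
Recycle P = 0.338×1527.6 = 516.32 g/s.
Combined feed W = 2339 + 516.32 = 2855.3 g/s.

2855 g/s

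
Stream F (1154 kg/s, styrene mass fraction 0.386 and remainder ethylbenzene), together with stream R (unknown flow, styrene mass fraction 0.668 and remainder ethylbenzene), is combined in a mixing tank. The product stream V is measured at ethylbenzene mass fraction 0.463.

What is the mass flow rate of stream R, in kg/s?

1330 kg/s

Let R be the unknown flow. Total out = 1154 + R.
ethylbenzene balance: 708.56 + 0.332·R = 0.463·(1154 + R)
(0.332 − 0.463)·R = 0.463×1154 − 708.56 = -174.25
R = -174.25 / -0.131 = 1330.2 kg/s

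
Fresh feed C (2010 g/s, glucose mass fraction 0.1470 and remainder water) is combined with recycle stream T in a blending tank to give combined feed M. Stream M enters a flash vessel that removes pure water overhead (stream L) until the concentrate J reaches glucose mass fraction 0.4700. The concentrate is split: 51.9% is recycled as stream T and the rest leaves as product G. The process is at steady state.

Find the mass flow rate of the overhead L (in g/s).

Overall glucose balance (none leaves overhead): glucose in fresh feed = glucose in product, i.e. 2010×0.147 = (1−0.519)·J·0.470.
J = 295.47/(0.470×0.481) = 1307 g/s.
Recycle T = 0.519×1307 = 678.32 g/s.
Combined feed M = 2010 + 678.32 = 2688.3 g/s.
Overhead L = M − J = 2688.3 − 1307 = 1381.3 g/s.

1381 g/s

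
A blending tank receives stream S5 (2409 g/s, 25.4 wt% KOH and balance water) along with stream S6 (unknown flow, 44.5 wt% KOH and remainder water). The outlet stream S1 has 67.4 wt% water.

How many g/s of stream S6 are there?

1458 g/s

Let S6 be the unknown flow. Total out = 2409 + S6.
water balance: 1797.1 + 0.555·S6 = 0.674·(2409 + S6)
(0.555 − 0.674)·S6 = 0.674×2409 − 1797.1 = -173.45
S6 = -173.45 / -0.119 = 1457.5 g/s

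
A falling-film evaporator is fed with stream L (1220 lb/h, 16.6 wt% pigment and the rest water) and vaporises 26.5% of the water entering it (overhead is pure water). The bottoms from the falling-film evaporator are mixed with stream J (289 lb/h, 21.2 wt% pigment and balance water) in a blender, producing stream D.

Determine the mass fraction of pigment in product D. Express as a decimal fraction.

0.2128

Vapour removed = 0.265×0.834×1220 = 269.63 lb/h; concentrate = 950.37 lb/h.
pigment reaching the mixer = 202.52 (from concentrate) + 289×0.212 = 263.79 lb/h.
Product flow = 950.37 + 289 = 1239.4 lb/h; pigment fraction = 0.2128.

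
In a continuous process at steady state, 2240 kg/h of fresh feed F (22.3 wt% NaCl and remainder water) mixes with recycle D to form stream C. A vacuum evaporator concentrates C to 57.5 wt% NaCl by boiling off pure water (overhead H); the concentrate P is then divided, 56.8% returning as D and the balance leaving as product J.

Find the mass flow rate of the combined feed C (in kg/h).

3382 kg/h

Overall NaCl balance (none leaves overhead): NaCl in fresh feed = NaCl in product, i.e. 2240×0.223 = (1−0.568)·P·0.575.
P = 499.52/(0.575×0.432) = 2011 kg/h.
Recycle D = 0.568×2011 = 1142.2 kg/h.
Combined feed C = 2240 + 1142.2 = 3382.2 kg/h.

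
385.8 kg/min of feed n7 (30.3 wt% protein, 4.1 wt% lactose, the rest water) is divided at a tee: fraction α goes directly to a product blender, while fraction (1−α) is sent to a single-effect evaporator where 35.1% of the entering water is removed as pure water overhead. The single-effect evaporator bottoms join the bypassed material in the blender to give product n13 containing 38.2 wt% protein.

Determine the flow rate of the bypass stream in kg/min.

39.29 kg/min

All 385.8×0.303 = 116.9 kg/min of protein reaches n13, so n13 = 116.9/0.382 = 306.01 kg/min and vapour = 79.786 kg/min.
The evaporator receives (1−α)·385.8 of feed at 0.656 water and removes 0.351 of that water:
0.351×0.656×(1−α)×385.8 = 79.786
(1−α) = 79.786/88.833 = 0.8982;  α = 0.1018.
Bypass flow = 0.1018×385.8 = 39.291 kg/min.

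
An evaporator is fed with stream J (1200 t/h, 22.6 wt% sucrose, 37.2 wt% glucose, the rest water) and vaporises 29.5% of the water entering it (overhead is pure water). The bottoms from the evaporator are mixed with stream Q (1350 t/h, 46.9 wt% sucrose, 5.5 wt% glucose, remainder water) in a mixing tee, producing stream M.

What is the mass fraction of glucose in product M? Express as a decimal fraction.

Vapour removed = 0.295×0.402×1200 = 142.31 t/h; concentrate = 1057.7 t/h.
glucose reaching the mixer = 446.4 (from concentrate) + 1350×0.055 = 520.65 t/h.
Product flow = 1057.7 + 1350 = 2407.7 t/h; glucose fraction = 0.216.

0.216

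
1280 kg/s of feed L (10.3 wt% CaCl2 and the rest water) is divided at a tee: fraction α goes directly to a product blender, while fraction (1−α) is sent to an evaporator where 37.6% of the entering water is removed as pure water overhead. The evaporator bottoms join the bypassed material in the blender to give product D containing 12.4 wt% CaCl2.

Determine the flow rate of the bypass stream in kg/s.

637.3 kg/s

All 1280×0.103 = 131.84 kg/s of CaCl2 reaches D, so D = 131.84/0.124 = 1063.2 kg/s and vapour = 216.77 kg/s.
The evaporator receives (1−α)·1280 of feed at 0.897 water and removes 0.376 of that water:
0.376×0.897×(1−α)×1280 = 216.77
(1−α) = 216.77/431.71 = 0.5021;  α = 0.4979.
Bypass flow = 0.4979×1280 = 637.27 kg/s.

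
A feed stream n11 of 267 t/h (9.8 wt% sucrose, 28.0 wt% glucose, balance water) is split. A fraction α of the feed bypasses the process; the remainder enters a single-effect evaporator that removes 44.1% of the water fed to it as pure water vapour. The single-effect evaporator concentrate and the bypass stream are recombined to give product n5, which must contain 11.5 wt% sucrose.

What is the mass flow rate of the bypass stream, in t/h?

All 267×0.098 = 26.166 t/h of sucrose reaches n5, so n5 = 26.166/0.115 = 227.53 t/h and vapour = 39.47 t/h.
The evaporator receives (1−α)·267 of feed at 0.622 water and removes 0.441 of that water:
0.441×0.622×(1−α)×267 = 39.47
(1−α) = 39.47/73.239 = 0.5389;  α = 0.4611.
Bypass flow = 0.4611×267 = 123.11 t/h.

123.1 t/h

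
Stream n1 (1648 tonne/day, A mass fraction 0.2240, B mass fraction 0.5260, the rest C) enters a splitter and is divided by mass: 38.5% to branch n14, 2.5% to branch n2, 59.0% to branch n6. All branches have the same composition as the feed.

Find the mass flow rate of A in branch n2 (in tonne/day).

Branch n2 total = 0.025×1648 = 41.2 tonne/day.
A in n2 = 0.224×41.2 = 9.2288 tonne/day.

9.229 tonne/day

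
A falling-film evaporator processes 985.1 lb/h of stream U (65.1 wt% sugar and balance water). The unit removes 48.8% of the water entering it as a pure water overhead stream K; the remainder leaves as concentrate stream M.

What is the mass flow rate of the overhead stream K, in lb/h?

water entering = 985.1×0.349 = 343.8 lb/h; overhead removed = 0.488×343.8 = 167.77 lb/h.

167.8 lb/h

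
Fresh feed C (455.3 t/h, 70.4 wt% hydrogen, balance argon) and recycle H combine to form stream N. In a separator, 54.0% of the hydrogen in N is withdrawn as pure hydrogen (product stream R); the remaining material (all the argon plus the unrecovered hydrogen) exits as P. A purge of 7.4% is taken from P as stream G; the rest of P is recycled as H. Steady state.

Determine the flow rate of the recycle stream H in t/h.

argon enters only via C and leaves only via the purge: 455.3×0.296 = 0.074×(argon in P), and the separator passes all argon, so argon in N = argon in P = 1821.2 t/h.
hydrogen in N: m_A = 455.3×0.704 + (1−0.074)·(1−0.540)·m_A, so m_A = 320.53/0.5740 = 558.38 t/h.
P = (1−0.540)×558.38 + 1821.2 = 2078.1 t/h.
Recycle H = (1−0.074)×2078.1 = 1924.3 t/h.

1924 t/h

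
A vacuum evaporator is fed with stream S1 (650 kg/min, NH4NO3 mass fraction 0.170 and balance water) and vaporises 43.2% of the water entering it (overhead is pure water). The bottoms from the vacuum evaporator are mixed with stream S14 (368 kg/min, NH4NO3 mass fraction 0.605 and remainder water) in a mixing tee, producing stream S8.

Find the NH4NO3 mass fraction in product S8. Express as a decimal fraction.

Vapour removed = 0.432×0.830×650 = 233.06 kg/min; concentrate = 416.94 kg/min.
NH4NO3 reaching the mixer = 110.5 (from concentrate) + 368×0.605 = 333.14 kg/min.
Product flow = 416.94 + 368 = 784.94 kg/min; NH4NO3 fraction = 0.424.

0.424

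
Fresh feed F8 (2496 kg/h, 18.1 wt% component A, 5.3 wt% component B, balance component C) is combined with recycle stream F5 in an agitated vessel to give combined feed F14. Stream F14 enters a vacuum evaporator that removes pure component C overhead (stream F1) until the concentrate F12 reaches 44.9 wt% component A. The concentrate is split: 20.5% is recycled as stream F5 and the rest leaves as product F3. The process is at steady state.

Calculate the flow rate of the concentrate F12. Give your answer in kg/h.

Overall component A balance (none leaves overhead): component A in fresh feed = component A in product, i.e. 2496×0.181 = (1−0.205)·F12·0.449.
F12 = 451.78/(0.449×0.795) = 1265.6 kg/h.

1266 kg/h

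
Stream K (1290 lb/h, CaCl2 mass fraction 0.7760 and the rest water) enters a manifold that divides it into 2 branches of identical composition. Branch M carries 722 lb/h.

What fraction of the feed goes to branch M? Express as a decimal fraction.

Fraction to M = 722/1290 = 0.5597.

0.560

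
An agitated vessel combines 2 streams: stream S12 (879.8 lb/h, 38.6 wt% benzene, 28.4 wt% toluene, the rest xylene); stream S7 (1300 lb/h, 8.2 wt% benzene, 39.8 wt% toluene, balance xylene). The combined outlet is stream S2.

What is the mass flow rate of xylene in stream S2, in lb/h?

xylene out = xylene in = 879.8×0.330 + 1300×0.520 = 966.33 lb/h.

966.3 lb/h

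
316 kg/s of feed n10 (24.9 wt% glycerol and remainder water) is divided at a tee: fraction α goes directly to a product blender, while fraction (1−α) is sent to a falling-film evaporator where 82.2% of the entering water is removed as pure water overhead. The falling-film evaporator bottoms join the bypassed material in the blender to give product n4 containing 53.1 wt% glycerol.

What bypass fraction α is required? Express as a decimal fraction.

0.140

All 316×0.249 = 78.684 kg/s of glycerol reaches n4, so n4 = 78.684/0.531 = 148.18 kg/s and vapour = 167.82 kg/s.
The evaporator receives (1−α)·316 of feed at 0.751 water and removes 0.822 of that water:
0.822×0.751×(1−α)×316 = 167.82
(1−α) = 167.82/195.07 = 0.8603;  α = 0.1397.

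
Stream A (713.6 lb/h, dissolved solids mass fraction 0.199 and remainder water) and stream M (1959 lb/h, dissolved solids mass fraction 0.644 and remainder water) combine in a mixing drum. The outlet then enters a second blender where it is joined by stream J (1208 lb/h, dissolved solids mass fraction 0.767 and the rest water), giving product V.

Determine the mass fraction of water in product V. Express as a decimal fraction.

0.400

Overall, product flow = 3880.6 lb/h.
water in = 713.6×0.801 + 1959×0.356 + 1208×0.233 = 1550.5 lb/h.
water fraction in V = 0.400.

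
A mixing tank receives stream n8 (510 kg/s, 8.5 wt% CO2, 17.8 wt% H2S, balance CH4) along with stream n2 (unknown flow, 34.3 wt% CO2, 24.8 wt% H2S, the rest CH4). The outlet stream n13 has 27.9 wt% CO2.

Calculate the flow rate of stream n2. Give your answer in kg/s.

1546 kg/s

Let n2 be the unknown flow. Total out = 510 + n2.
CO2 balance: 43.35 + 0.343·n2 = 0.279·(510 + n2)
(0.343 − 0.279)·n2 = 0.279×510 − 43.35 = 98.94
n2 = 98.94 / 0.064 = 1545.9 kg/s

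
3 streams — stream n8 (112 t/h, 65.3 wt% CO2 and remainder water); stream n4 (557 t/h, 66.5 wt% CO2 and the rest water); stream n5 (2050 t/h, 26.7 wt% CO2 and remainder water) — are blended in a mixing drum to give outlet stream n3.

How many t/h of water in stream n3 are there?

water out = water in = 112×0.347 + 557×0.335 + 2050×0.733 = 1728.1 t/h.

1728 t/h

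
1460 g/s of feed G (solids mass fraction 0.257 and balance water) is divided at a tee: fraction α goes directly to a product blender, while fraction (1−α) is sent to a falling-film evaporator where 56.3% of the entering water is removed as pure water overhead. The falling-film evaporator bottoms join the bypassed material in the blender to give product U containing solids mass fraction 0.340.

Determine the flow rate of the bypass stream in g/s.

All 1460×0.257 = 375.22 g/s of solids reaches U, so U = 375.22/0.340 = 1103.6 g/s and vapour = 356.41 g/s.
The evaporator receives (1−α)·1460 of feed at 0.743 water and removes 0.563 of that water:
0.563×0.743×(1−α)×1460 = 356.41
(1−α) = 356.41/610.73 = 0.5836;  α = 0.4164.
Bypass flow = 0.4164×1460 = 607.97 g/s.

608 g/s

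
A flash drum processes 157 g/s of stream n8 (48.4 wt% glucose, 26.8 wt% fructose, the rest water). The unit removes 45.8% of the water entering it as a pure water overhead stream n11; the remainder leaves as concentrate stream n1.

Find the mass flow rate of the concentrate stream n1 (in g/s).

water entering = 157×0.248 = 38.936 g/s; overhead removed = 0.458×38.936 = 17.833 g/s.
Concentrate = 157 − 17.833 = 139.17 g/s.

139.2 g/s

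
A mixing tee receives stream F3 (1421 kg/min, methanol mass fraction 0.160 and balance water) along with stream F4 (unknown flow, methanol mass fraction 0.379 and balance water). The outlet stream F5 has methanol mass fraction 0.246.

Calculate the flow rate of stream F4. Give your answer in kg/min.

Let F4 be the unknown flow. Total out = 1421 + F4.
methanol balance: 227.36 + 0.379·F4 = 0.246·(1421 + F4)
(0.379 − 0.246)·F4 = 0.246×1421 − 227.36 = 122.21
F4 = 122.21 / 0.133 = 918.84 kg/min

918.8 kg/min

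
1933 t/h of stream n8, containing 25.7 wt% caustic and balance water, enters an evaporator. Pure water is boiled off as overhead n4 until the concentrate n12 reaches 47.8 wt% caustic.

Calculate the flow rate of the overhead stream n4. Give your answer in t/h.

893.7 t/h

caustic is conserved: 1933×0.257 = 496.78 t/h all reports to the concentrate.
Concentrate = 496.78/(target fraction) = 1039.3 t/h.
Overhead = 1933 − 1039.3 = 893.71 t/h.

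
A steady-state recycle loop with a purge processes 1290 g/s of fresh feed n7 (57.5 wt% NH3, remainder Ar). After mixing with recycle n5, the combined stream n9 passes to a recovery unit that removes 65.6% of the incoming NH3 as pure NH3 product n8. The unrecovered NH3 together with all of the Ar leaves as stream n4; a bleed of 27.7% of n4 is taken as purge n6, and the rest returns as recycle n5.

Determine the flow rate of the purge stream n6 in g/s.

Ar enters only via n7 and leaves only via the purge: 1290×0.425 = 0.277×(Ar in n4), and the recovery unit passes all Ar, so Ar in n9 = Ar in n4 = 1979.2 g/s.
NH3 in n9: m_A = 1290×0.575 + (1−0.277)·(1−0.656)·m_A, so m_A = 741.75/0.7513 = 987.3 g/s.
n4 = (1−0.656)×987.3 + 1979.2 = 2318.9 g/s.
Purge n6 = 0.277×2318.9 = 642.33 g/s.

642.3 g/s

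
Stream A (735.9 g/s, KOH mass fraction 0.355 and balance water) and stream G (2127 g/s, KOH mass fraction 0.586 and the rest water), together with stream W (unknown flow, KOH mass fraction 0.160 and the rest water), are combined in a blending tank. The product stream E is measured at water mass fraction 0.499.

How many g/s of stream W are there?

Let W be the unknown flow. Total out = 2862.9 + W.
water balance: 1355.2 + 0.840·W = 0.499·(2862.9 + W)
(0.840 − 0.499)·W = 0.499×2862.9 − 1355.2 = 73.354
W = 73.354 / 0.341 = 215.11 g/s

215.1 g/s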